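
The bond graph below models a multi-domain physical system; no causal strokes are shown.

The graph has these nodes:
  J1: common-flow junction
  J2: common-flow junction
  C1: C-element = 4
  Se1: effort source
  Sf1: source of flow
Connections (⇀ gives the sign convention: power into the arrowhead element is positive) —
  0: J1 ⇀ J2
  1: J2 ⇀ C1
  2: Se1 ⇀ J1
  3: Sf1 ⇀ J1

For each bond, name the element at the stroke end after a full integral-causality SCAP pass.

#0 stroke→J1
#1 stroke→J2
#2 stroke→J1
#3 stroke→Sf1

b2 stroke→J1  (Se1 fixes effort; stroke away)
b3 stroke→Sf1  (Sf1 (Sf) sets flow on bond)
b0 stroke→J1  (1-jn J1 has f-setter on 3)
b1 stroke→J2  (J2 flow already set via bond 0)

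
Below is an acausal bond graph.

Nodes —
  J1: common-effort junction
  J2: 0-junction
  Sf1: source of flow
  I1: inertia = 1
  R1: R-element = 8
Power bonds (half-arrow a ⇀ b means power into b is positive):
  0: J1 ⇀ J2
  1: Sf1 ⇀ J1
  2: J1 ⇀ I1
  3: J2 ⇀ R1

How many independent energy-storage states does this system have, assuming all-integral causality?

β1 stroke at Sf1  (Sf1 (Sf) sets flow on bond)
β2 stroke at I1  (I1 integral (f out))
β0 stroke at J1  (only one effort-in slot at J1)
β3 stroke at J2  (J2: last free bond brings effort in)

1  (I1 all integral)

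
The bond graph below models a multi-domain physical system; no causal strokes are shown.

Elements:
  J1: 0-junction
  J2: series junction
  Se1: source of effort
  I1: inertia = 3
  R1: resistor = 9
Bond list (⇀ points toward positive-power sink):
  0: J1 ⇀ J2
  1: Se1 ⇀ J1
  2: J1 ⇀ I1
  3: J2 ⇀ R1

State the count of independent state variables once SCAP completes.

1  (I1 all integral)

#1 →J1  (Se1 fixes effort; stroke away)
#0 →J2  (J1 effort already set via bond 1)
#2 →I1  (J1 effort already set via bond 1)
#3 →R1  (only one flow-in slot at J2)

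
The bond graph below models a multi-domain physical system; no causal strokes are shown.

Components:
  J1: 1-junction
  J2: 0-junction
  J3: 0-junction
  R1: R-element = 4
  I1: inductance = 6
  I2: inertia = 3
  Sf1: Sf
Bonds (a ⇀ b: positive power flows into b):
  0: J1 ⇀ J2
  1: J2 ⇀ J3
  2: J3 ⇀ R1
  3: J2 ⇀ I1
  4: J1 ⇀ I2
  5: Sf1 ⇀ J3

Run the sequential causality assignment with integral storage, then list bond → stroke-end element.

bond 5 stroke→Sf1  (Sf1 fixes flow; stroke at Sf1)
bond 3 stroke→I1  (I1: I, integral causality)
bond 4 stroke→I2  (I2 integral (f out))
bond 0 stroke→J1  (common-f at J1 fixed by 4)
bond 1 stroke→J2  (J2: last free bond brings effort in)
bond 2 stroke→J3  (J3: last free bond brings effort in)

b0 |J1
b1 |J2
b2 |J3
b3 |I1
b4 |I2
b5 |Sf1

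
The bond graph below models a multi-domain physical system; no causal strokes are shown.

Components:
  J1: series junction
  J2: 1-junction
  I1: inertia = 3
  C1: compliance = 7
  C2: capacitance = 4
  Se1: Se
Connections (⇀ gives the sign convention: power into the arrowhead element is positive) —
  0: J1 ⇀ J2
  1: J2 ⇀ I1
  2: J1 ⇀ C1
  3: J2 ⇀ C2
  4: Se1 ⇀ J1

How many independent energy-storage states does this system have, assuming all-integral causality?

3  (C1, C2, I1 all integral)

β4 stroke→J1  (Se1 fixes effort; stroke away)
β1 stroke→I1  (I1: I, integral causality)
β0 stroke→J2  (J2: bond 1 brought flow, rest push out)
β3 stroke→J2  (J2 flow already set via bond 1)
β2 stroke→J1  (1-jn J1 has f-setter on 0)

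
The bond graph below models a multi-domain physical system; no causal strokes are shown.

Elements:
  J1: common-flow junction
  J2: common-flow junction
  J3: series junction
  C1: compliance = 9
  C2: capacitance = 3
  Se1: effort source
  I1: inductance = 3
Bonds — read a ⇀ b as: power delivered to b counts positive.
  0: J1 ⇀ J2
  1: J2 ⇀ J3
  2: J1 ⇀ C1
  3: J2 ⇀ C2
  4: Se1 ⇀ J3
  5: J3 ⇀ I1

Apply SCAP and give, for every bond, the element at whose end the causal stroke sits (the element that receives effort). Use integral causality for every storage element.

bond 4 stroke→J3  (source Se1 imposes e)
bond 2 stroke→J1  (C1 integral (e out))
bond 0 stroke→J2  (closing 1-jn rule on J1)
bond 3 stroke→J2  (C2 outputs effort q/C2)
bond 1 stroke→J3  (only one flow-in slot at J2)
bond 5 stroke→I1  (closing 1-jn rule on J3)

β0 |J2
β1 |J3
β2 |J1
β3 |J2
β4 |J3
β5 |I1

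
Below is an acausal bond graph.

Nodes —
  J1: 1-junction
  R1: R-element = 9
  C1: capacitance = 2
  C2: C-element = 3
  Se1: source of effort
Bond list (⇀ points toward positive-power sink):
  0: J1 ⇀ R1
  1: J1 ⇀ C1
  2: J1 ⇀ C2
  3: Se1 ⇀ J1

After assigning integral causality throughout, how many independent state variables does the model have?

2  (C1, C2 all integral)

#3 |J1  (Se1 (Se) sets effort on bond)
#1 |J1  (prefer integral on C1)
#2 |J1  (C2 integral (e out))
#0 |R1  (J1 needs exactly one f-in)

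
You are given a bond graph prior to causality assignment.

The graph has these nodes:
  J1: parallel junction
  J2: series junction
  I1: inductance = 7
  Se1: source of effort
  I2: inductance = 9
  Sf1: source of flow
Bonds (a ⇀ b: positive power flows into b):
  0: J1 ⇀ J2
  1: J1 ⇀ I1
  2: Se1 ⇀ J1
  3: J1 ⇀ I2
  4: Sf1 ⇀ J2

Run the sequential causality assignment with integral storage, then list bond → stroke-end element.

b0 |J2
b1 |I1
b2 |J1
b3 |I2
b4 |Sf1

bond 2 stroke→J1  (Se1: effort source, stroke at far end)
bond 4 stroke→Sf1  (Sf1 fixes flow; stroke at Sf1)
bond 0 stroke→J2  (J1: bond 2 brought effort, rest push out)
bond 1 stroke→I1  (J1: bond 2 brought effort, rest push out)
bond 3 stroke→I2  (J1: bond 2 brought effort, rest push out)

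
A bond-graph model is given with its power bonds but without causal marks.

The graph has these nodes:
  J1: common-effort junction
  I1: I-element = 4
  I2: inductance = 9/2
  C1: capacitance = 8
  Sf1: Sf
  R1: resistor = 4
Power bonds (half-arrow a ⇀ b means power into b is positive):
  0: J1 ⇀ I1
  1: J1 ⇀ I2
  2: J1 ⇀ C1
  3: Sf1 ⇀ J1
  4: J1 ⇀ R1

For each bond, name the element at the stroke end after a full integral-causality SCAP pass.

β0 stroke at I1
β1 stroke at I2
β2 stroke at J1
β3 stroke at Sf1
β4 stroke at R1

β3 →Sf1  (Sf1 fixes flow; stroke at Sf1)
β0 →I1  (prefer integral on I1)
β1 →I2  (I2 outputs flow p/I2)
β2 →J1  (prefer integral on C1)
β4 →R1  (J1 effort already set via bond 2)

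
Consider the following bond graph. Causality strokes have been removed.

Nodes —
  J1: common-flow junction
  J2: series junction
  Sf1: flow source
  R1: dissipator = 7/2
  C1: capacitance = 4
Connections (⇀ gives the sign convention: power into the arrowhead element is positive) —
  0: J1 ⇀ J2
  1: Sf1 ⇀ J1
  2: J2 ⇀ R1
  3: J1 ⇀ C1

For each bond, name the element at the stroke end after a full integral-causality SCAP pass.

β1 stroke at Sf1  (Sf1 (Sf) sets flow on bond)
β0 stroke at J1  (J1: bond 1 brought flow, rest push out)
β3 stroke at J1  (J1: bond 1 brought flow, rest push out)
β2 stroke at J2  (common-f at J2 fixed by 0)

b0 →J1
b1 →Sf1
b2 →J2
b3 →J1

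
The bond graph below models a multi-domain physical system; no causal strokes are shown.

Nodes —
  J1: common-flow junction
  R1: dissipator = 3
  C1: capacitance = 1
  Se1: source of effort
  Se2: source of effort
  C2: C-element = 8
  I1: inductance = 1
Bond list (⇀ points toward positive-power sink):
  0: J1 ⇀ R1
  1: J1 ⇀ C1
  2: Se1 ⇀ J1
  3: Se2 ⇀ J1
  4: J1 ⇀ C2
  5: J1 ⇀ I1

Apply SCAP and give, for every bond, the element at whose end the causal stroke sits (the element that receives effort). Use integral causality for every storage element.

b2 |J1  (Se1 fixes effort; stroke away)
b3 |J1  (source Se2 imposes e)
b1 |J1  (C1 outputs effort q/C1)
b4 |J1  (C2 integral (e out))
b5 |I1  (I1 outputs flow p/I1)
b0 |J1  (J1 flow already set via bond 5)

b0 |J1
b1 |J1
b2 |J1
b3 |J1
b4 |J1
b5 |I1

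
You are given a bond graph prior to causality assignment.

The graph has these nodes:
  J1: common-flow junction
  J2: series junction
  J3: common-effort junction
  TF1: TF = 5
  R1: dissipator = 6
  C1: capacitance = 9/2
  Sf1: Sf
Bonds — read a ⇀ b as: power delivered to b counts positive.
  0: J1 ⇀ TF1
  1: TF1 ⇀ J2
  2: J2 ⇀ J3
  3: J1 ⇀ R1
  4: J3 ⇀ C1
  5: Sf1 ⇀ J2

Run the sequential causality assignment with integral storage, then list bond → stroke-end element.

#0 stroke→TF1
#1 stroke→J2
#2 stroke→J2
#3 stroke→J1
#4 stroke→J3
#5 stroke→Sf1

b5 →Sf1  (Sf1 fixes flow; stroke at Sf1)
b1 →J2  (J2 flow already set via bond 5)
b2 →J2  (1-jn J2 has f-setter on 5)
b4 →J3  (J3 needs exactly one e-in)
b0 →TF1  (TF1 one-in-one-out from 1)
b3 →J1  (common-f at J1 fixed by 0)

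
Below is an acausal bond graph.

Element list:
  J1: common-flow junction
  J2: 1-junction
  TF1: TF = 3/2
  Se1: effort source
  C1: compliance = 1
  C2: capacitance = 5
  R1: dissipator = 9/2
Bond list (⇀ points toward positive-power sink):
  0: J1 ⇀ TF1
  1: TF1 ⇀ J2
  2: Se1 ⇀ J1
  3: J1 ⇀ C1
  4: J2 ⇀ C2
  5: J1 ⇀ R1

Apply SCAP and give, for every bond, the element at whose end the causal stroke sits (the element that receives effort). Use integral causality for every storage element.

bond 2 →J1  (Se1 fixes effort; stroke away)
bond 3 →J1  (C1 outputs effort q/C1)
bond 4 →J2  (C2 integral (e out))
bond 1 →TF1  (J2 needs exactly one f-in)
bond 0 →J1  (TF1: transformer flips bond 1)
bond 5 →R1  (only one flow-in slot at J1)

bond 0 |J1
bond 1 |TF1
bond 2 |J1
bond 3 |J1
bond 4 |J2
bond 5 |R1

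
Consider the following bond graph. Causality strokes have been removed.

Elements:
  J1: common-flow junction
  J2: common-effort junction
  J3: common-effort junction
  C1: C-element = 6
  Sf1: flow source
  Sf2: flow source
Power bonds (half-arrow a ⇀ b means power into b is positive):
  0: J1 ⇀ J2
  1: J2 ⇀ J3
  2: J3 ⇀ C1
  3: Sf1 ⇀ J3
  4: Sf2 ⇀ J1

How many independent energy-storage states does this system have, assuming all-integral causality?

#3 stroke→Sf1  (Sf1: flow source, stroke at near end)
#4 stroke→Sf2  (source Sf2 imposes f)
#0 stroke→J1  (1-jn J1 has f-setter on 4)
#1 stroke→J2  (J2 needs exactly one e-in)
#2 stroke→J3  (closing 0-jn rule on J3)

1  (C1 all integral)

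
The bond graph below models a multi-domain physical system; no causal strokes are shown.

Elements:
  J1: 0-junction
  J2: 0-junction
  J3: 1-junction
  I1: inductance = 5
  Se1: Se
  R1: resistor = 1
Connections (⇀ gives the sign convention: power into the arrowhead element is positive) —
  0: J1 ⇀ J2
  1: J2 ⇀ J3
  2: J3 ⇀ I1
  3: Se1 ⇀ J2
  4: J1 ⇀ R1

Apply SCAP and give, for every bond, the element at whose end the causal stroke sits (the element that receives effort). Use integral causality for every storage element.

β3 →J2  (Se1: effort source, stroke at far end)
β0 →J1  (0-jn J2 has e-setter on 3)
β1 →J3  (0-jn J2 has e-setter on 3)
β2 →I1  (only one flow-in slot at J3)
β4 →R1  (J1 effort already set via bond 0)

bond 0 stroke→J1
bond 1 stroke→J3
bond 2 stroke→I1
bond 3 stroke→J2
bond 4 stroke→R1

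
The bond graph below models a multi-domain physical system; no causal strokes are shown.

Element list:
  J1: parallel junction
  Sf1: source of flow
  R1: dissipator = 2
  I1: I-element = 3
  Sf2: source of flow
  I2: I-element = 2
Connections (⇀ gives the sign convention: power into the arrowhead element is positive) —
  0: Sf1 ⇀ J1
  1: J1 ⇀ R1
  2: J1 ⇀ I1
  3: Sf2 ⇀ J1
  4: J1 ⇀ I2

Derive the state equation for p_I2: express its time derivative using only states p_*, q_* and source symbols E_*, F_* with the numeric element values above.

dp_I2/dt = 2*F_Sf1 + 2*F_Sf2 - 2*p_I1/3 - p_I2

b0 |Sf1  (source Sf1 imposes f)
b3 |Sf2  (Sf2 fixes flow; stroke at Sf2)
b2 |I1  (I1 outputs flow p/I1)
b4 |I2  (I2 integral (f out))
b1 |J1  (only one effort-in slot at J1)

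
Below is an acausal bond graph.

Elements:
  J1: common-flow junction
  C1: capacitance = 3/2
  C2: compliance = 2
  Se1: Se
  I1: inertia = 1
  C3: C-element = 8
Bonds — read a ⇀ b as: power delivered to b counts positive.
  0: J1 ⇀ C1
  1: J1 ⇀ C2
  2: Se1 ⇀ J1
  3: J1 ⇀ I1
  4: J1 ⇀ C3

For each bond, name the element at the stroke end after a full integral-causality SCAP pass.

#2 stroke at J1  (Se1 fixes effort; stroke away)
#0 stroke at J1  (C1 outputs effort q/C1)
#1 stroke at J1  (C2: C, integral causality)
#3 stroke at I1  (I1 outputs flow p/I1)
#4 stroke at J1  (common-f at J1 fixed by 3)

β0 stroke at J1
β1 stroke at J1
β2 stroke at J1
β3 stroke at I1
β4 stroke at J1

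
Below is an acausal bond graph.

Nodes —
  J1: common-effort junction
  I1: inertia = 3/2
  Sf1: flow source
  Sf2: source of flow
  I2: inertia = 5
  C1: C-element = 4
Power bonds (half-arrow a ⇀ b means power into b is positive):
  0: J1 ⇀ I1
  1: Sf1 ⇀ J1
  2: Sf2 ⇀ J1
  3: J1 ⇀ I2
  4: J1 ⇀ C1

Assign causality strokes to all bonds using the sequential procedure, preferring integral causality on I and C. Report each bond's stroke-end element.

b0 |I1
b1 |Sf1
b2 |Sf2
b3 |I2
b4 |J1

#1 →Sf1  (source Sf1 imposes f)
#2 →Sf2  (Sf2: flow source, stroke at near end)
#0 →I1  (I1: I, integral causality)
#3 →I2  (prefer integral on I2)
#4 →J1  (J1: last free bond brings effort in)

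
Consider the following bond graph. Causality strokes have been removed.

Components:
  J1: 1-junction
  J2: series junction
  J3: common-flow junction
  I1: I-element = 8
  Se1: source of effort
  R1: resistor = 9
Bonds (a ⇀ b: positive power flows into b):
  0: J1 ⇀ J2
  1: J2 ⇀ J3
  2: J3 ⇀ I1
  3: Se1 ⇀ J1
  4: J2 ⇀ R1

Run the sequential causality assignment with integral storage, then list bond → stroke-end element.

β3 stroke at J1  (Se1 fixes effort; stroke away)
β0 stroke at J2  (closing 1-jn rule on J1)
β2 stroke at I1  (prefer integral on I1)
β1 stroke at J3  (1-jn J3 has f-setter on 2)
β4 stroke at J2  (common-f at J2 fixed by 1)

b0 stroke at J2
b1 stroke at J3
b2 stroke at I1
b3 stroke at J1
b4 stroke at J2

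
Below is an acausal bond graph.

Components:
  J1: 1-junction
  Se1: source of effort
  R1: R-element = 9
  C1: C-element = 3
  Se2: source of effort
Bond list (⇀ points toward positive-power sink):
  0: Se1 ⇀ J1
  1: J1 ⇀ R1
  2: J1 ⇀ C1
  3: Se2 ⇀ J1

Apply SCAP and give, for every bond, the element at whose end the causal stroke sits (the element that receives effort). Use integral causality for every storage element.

b0 stroke at J1
b1 stroke at R1
b2 stroke at J1
b3 stroke at J1

β0 →J1  (Se1 (Se) sets effort on bond)
β3 →J1  (source Se2 imposes e)
β2 →J1  (C1: C, integral causality)
β1 →R1  (only one flow-in slot at J1)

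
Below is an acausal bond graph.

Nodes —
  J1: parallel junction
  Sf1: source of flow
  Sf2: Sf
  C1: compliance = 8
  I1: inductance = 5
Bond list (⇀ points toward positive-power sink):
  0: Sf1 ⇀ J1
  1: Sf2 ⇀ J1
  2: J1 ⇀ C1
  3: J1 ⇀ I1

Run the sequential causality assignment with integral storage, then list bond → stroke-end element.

bond 0 →Sf1
bond 1 →Sf2
bond 2 →J1
bond 3 →I1

bond 0 stroke at Sf1  (Sf1 (Sf) sets flow on bond)
bond 1 stroke at Sf2  (Sf2 (Sf) sets flow on bond)
bond 2 stroke at J1  (prefer integral on C1)
bond 3 stroke at I1  (0-jn J1 has e-setter on 2)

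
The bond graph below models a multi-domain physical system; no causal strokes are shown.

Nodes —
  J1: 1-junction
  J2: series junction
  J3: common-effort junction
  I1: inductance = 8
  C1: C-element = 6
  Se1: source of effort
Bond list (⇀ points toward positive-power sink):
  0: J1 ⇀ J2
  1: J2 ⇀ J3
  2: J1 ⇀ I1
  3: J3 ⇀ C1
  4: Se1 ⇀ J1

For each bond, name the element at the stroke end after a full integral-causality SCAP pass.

b4 stroke at J1  (Se1 fixes effort; stroke away)
b2 stroke at I1  (I1 integral (f out))
b0 stroke at J1  (J1: bond 2 brought flow, rest push out)
b1 stroke at J2  (common-f at J2 fixed by 0)
b3 stroke at J3  (only one effort-in slot at J3)

bond 0 →J1
bond 1 →J2
bond 2 →I1
bond 3 →J3
bond 4 →J1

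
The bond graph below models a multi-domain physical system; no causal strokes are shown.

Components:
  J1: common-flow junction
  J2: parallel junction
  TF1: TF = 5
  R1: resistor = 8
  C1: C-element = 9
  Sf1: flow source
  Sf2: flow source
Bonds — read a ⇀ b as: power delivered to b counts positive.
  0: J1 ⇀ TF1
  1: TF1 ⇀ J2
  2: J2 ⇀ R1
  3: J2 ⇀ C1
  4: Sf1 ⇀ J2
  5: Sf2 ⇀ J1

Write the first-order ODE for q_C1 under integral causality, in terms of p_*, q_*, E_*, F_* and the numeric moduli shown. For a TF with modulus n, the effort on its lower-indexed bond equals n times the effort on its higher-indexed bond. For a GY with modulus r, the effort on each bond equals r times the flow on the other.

bond 4 →Sf1  (Sf1 fixes flow; stroke at Sf1)
bond 5 →Sf2  (source Sf2 imposes f)
bond 0 →J1  (J1 flow already set via bond 5)
bond 1 →TF1  (TF1: transformer flips bond 0)
bond 3 →J2  (C1 outputs effort q/C1)
bond 2 →R1  (J2: bond 3 brought effort, rest push out)

dq_C1/dt = F_Sf1 + 5*F_Sf2 - q_C1/72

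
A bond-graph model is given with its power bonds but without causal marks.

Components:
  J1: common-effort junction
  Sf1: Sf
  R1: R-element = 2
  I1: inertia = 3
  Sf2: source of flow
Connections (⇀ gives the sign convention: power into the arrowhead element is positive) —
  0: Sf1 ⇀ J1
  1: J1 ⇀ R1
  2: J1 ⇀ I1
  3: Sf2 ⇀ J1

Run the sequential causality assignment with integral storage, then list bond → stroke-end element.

β0 stroke at Sf1  (Sf1: flow source, stroke at near end)
β3 stroke at Sf2  (Sf2: flow source, stroke at near end)
β2 stroke at I1  (I1 outputs flow p/I1)
β1 stroke at J1  (J1: last free bond brings effort in)

bond 0 |Sf1
bond 1 |J1
bond 2 |I1
bond 3 |Sf2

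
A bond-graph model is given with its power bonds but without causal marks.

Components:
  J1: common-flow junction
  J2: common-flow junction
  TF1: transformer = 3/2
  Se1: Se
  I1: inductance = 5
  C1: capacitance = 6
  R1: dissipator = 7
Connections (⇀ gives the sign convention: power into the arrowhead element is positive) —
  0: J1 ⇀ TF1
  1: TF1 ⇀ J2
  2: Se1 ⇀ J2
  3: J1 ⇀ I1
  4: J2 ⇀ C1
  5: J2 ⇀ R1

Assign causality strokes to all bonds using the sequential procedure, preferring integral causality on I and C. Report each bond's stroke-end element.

β0 →J1
β1 →TF1
β2 →J2
β3 →I1
β4 →J2
β5 →J2

β2 |J2  (Se1 fixes effort; stroke away)
β3 |I1  (I1 outputs flow p/I1)
β0 |J1  (1-jn J1 has f-setter on 3)
β1 |TF1  (through TF1, causality passes straight; one stroke at TF1)
β4 |J2  (common-f at J2 fixed by 1)
β5 |J2  (1-jn J2 has f-setter on 1)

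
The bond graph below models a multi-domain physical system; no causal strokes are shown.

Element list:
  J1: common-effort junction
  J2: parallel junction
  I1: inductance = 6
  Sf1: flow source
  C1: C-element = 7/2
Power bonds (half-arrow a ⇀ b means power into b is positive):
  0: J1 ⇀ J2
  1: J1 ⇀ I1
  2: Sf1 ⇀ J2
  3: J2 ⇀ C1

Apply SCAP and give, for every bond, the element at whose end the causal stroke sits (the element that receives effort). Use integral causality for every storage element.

bond 2 |Sf1  (source Sf1 imposes f)
bond 1 |I1  (I1 outputs flow p/I1)
bond 0 |J1  (only one effort-in slot at J1)
bond 3 |J2  (closing 0-jn rule on J2)

β0 stroke at J1
β1 stroke at I1
β2 stroke at Sf1
β3 stroke at J2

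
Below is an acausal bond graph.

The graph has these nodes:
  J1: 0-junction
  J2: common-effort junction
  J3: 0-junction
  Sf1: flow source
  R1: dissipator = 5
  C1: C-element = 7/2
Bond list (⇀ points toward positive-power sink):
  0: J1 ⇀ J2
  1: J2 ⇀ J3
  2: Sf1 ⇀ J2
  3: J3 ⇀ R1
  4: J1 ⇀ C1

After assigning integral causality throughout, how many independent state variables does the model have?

1  (C1 all integral)

#2 →Sf1  (Sf1 (Sf) sets flow on bond)
#4 →J1  (C1: C, integral causality)
#0 →J2  (common-e at J1 fixed by 4)
#1 →J3  (J2: bond 0 brought effort, rest push out)
#3 →R1  (common-e at J3 fixed by 1)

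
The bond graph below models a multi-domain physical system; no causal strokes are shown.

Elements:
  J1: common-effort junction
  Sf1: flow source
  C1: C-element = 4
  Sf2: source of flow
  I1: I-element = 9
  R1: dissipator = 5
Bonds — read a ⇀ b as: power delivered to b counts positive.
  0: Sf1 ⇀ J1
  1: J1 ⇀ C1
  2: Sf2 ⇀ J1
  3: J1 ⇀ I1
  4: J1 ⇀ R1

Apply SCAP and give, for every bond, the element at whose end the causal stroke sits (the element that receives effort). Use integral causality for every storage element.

bond 0 stroke→Sf1  (Sf1: flow source, stroke at near end)
bond 2 stroke→Sf2  (Sf2: flow source, stroke at near end)
bond 1 stroke→J1  (prefer integral on C1)
bond 3 stroke→I1  (J1 effort already set via bond 1)
bond 4 stroke→R1  (J1 effort already set via bond 1)

β0 stroke at Sf1
β1 stroke at J1
β2 stroke at Sf2
β3 stroke at I1
β4 stroke at R1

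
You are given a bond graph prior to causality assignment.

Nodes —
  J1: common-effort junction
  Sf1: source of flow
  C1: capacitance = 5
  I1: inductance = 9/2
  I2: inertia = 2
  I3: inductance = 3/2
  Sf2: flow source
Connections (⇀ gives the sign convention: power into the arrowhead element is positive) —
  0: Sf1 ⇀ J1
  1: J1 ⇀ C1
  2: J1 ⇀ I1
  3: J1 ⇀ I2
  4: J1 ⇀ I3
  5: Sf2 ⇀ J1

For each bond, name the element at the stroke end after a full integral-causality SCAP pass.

β0 stroke→Sf1  (Sf1 (Sf) sets flow on bond)
β5 stroke→Sf2  (source Sf2 imposes f)
β1 stroke→J1  (C1: C, integral causality)
β2 stroke→I1  (common-e at J1 fixed by 1)
β3 stroke→I2  (J1: bond 1 brought effort, rest push out)
β4 stroke→I3  (common-e at J1 fixed by 1)

b0 →Sf1
b1 →J1
b2 →I1
b3 →I2
b4 →I3
b5 →Sf2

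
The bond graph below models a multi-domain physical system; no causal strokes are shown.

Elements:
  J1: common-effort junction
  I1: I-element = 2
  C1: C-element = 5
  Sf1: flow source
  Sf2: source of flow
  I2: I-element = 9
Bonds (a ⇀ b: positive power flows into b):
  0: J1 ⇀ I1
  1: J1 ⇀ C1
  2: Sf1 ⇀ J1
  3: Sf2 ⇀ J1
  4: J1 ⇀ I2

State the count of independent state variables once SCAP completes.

3  (C1, I1, I2 all integral)

#2 |Sf1  (Sf1 (Sf) sets flow on bond)
#3 |Sf2  (source Sf2 imposes f)
#0 |I1  (I1: I, integral causality)
#1 |J1  (C1 integral (e out))
#4 |I2  (J1 effort already set via bond 1)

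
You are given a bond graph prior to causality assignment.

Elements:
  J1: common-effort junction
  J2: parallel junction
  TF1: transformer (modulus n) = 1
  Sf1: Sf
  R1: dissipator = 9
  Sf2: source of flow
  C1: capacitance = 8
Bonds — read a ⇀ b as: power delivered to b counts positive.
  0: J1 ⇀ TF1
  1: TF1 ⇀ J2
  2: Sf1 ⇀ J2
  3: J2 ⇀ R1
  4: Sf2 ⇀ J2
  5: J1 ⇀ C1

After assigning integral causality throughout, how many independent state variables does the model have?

b2 →Sf1  (source Sf1 imposes f)
b4 →Sf2  (Sf2 (Sf) sets flow on bond)
b5 →J1  (C1: C, integral causality)
b0 →TF1  (common-e at J1 fixed by 5)
b1 →J2  (through TF1, causality passes straight; one stroke at TF1)
b3 →R1  (J2 effort already set via bond 1)

1  (C1 all integral)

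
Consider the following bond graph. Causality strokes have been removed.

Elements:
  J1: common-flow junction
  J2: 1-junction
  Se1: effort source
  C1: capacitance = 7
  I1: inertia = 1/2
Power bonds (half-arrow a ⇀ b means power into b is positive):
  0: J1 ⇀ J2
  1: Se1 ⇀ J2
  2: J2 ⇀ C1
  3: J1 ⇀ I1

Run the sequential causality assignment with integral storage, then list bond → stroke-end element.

#1 stroke→J2  (Se1: effort source, stroke at far end)
#2 stroke→J2  (C1 integral (e out))
#0 stroke→J1  (J2 needs exactly one f-in)
#3 stroke→I1  (only one flow-in slot at J1)

#0 →J1
#1 →J2
#2 →J2
#3 →I1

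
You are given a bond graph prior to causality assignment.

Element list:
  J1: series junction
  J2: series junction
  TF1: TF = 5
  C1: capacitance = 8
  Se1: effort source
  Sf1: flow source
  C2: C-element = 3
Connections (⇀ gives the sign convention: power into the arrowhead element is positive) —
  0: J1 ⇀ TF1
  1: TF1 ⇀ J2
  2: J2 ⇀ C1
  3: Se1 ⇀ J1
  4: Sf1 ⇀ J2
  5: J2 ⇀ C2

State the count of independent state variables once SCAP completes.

bond 3 stroke→J1  (source Se1 imposes e)
bond 4 stroke→Sf1  (Sf1 (Sf) sets flow on bond)
bond 0 stroke→TF1  (J1: last free bond brings flow in)
bond 1 stroke→J2  (J2 flow already set via bond 4)
bond 2 stroke→J2  (J2: bond 4 brought flow, rest push out)
bond 5 stroke→J2  (J2 flow already set via bond 4)

2  (C1, C2 all integral)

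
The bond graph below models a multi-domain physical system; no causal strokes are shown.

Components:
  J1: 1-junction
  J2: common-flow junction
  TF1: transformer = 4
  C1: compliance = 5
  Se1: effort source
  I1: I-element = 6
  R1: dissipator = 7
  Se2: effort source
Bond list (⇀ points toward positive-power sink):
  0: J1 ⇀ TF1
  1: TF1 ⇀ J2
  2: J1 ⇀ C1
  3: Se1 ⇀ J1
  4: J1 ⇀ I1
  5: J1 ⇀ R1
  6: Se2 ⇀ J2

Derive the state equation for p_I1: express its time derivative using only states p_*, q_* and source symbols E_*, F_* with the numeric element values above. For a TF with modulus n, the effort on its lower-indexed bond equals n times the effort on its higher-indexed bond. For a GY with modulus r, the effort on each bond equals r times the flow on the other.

bond 3 →J1  (Se1: effort source, stroke at far end)
bond 6 →J2  (Se2 (Se) sets effort on bond)
bond 1 →TF1  (only one flow-in slot at J2)
bond 0 →J1  (TF TF1: opposite of bond 1)
bond 2 →J1  (prefer integral on C1)
bond 4 →I1  (I1 integral (f out))
bond 5 →J1  (J1: bond 4 brought flow, rest push out)

dp_I1/dt = E_Se1 + 4*E_Se2 - 7*p_I1/6 - q_C1/5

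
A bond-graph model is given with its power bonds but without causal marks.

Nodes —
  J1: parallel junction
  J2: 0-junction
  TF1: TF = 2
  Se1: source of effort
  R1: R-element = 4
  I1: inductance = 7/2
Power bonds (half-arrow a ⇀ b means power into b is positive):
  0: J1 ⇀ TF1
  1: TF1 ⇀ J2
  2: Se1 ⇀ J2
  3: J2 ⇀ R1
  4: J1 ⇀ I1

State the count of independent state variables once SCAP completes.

bond 2 stroke→J2  (Se1 (Se) sets effort on bond)
bond 1 stroke→TF1  (J2: bond 2 brought effort, rest push out)
bond 3 stroke→R1  (J2 effort already set via bond 2)
bond 0 stroke→J1  (TF TF1: opposite of bond 1)
bond 4 stroke→I1  (J1 effort already set via bond 0)

1  (I1 all integral)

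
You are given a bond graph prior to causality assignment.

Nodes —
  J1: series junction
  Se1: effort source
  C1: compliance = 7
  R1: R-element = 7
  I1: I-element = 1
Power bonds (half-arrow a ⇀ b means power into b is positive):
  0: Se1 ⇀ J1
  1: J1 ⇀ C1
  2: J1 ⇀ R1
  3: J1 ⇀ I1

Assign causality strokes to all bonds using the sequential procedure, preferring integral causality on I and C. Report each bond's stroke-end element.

β0 stroke→J1  (Se1 (Se) sets effort on bond)
β1 stroke→J1  (prefer integral on C1)
β3 stroke→I1  (I1: I, integral causality)
β2 stroke→J1  (common-f at J1 fixed by 3)

bond 0 |J1
bond 1 |J1
bond 2 |J1
bond 3 |I1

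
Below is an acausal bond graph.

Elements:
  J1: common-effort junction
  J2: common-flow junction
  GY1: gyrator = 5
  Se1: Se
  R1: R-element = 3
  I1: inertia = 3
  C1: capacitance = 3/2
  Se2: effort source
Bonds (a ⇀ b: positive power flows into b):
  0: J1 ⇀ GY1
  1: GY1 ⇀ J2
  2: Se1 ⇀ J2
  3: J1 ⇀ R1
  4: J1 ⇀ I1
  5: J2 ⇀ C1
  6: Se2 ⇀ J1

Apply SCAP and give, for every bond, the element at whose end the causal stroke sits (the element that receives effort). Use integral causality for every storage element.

#2 stroke at J2  (Se1: effort source, stroke at far end)
#6 stroke at J1  (Se2 (Se) sets effort on bond)
#0 stroke at GY1  (J1 effort already set via bond 6)
#3 stroke at R1  (0-jn J1 has e-setter on 6)
#4 stroke at I1  (common-e at J1 fixed by 6)
#1 stroke at GY1  (GY GY1: same side as bond 0)
#5 stroke at J2  (1-jn J2 has f-setter on 1)

β0 |GY1
β1 |GY1
β2 |J2
β3 |R1
β4 |I1
β5 |J2
β6 |J1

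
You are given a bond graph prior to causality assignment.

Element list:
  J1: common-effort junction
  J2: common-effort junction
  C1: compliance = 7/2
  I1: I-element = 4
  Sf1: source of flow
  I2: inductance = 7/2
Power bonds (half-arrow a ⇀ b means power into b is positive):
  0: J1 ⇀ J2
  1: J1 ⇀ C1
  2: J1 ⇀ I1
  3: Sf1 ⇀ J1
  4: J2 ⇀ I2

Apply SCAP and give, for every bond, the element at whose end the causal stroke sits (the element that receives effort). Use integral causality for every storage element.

bond 3 stroke→Sf1  (Sf1 (Sf) sets flow on bond)
bond 1 stroke→J1  (C1: C, integral causality)
bond 0 stroke→J2  (J1 effort already set via bond 1)
bond 2 stroke→I1  (common-e at J1 fixed by 1)
bond 4 stroke→I2  (common-e at J2 fixed by 0)

bond 0 stroke at J2
bond 1 stroke at J1
bond 2 stroke at I1
bond 3 stroke at Sf1
bond 4 stroke at I2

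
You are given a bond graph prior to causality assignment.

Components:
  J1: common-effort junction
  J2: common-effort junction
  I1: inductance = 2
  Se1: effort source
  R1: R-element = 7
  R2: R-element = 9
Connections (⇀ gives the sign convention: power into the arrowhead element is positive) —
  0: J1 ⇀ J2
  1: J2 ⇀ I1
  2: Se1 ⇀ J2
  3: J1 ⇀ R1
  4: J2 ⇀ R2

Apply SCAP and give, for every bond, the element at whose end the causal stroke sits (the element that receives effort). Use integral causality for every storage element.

β0 stroke at J1
β1 stroke at I1
β2 stroke at J2
β3 stroke at R1
β4 stroke at R2

#2 stroke at J2  (Se1 fixes effort; stroke away)
#0 stroke at J1  (J2 effort already set via bond 2)
#1 stroke at I1  (J2: bond 2 brought effort, rest push out)
#4 stroke at R2  (J2 effort already set via bond 2)
#3 stroke at R1  (0-jn J1 has e-setter on 0)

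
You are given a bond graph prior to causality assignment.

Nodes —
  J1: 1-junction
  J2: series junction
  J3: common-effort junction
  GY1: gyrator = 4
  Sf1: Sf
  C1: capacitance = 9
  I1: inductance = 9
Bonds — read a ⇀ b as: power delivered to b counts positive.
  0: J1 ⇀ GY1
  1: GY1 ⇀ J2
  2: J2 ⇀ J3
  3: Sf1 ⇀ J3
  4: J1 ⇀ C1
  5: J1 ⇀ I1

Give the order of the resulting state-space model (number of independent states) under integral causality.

2  (C1, I1 all integral)

#3 →Sf1  (Sf1: flow source, stroke at near end)
#2 →J3  (only one effort-in slot at J3)
#1 →J2  (1-jn J2 has f-setter on 2)
#0 →J1  (through GY1, causality inverts; strokes same side of GY1)
#4 →J1  (C1 integral (e out))
#5 →I1  (J1 needs exactly one f-in)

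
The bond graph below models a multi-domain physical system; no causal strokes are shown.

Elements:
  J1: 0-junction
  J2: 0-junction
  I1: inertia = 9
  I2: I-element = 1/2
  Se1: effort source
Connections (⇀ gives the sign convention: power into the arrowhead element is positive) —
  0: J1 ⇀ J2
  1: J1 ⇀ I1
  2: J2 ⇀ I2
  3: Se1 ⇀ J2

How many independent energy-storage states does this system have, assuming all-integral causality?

2  (I1, I2 all integral)

#3 |J2  (source Se1 imposes e)
#0 |J1  (0-jn J2 has e-setter on 3)
#2 |I2  (J2 effort already set via bond 3)
#1 |I1  (0-jn J1 has e-setter on 0)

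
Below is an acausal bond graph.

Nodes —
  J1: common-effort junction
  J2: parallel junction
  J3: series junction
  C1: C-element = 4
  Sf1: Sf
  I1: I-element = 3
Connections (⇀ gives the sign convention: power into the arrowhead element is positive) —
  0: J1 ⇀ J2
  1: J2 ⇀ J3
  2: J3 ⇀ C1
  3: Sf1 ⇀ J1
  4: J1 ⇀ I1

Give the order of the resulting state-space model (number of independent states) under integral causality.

β3 stroke at Sf1  (Sf1: flow source, stroke at near end)
β2 stroke at J3  (C1 outputs effort q/C1)
β1 stroke at J2  (only one flow-in slot at J3)
β0 stroke at J1  (J2 effort already set via bond 1)
β4 stroke at I1  (J1 effort already set via bond 0)

2  (C1, I1 all integral)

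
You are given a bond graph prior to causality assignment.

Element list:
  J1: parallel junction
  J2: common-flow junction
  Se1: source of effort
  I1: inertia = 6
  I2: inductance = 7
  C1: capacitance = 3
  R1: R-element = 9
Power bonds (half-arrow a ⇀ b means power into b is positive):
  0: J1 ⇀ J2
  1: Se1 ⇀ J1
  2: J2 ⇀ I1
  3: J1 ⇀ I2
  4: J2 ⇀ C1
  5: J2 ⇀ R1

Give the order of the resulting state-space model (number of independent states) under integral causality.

b1 |J1  (Se1: effort source, stroke at far end)
b0 |J2  (0-jn J1 has e-setter on 1)
b3 |I2  (J1: bond 1 brought effort, rest push out)
b2 |I1  (I1 outputs flow p/I1)
b4 |J2  (J2 flow already set via bond 2)
b5 |J2  (J2 flow already set via bond 2)

3  (C1, I1, I2 all integral)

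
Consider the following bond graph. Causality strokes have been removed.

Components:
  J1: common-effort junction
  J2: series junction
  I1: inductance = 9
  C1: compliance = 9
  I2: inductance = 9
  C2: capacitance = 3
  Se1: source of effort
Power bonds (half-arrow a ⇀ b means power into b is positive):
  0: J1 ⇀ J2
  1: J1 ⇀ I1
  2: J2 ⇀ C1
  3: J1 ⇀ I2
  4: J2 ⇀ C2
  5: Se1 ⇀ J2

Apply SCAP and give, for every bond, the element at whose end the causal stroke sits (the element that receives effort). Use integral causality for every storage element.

b0 →J1
b1 →I1
b2 →J2
b3 →I2
b4 →J2
b5 →J2

β5 stroke→J2  (Se1: effort source, stroke at far end)
β1 stroke→I1  (I1 integral (f out))
β2 stroke→J2  (C1 integral (e out))
β3 stroke→I2  (I2 integral (f out))
β0 stroke→J1  (J1 needs exactly one e-in)
β4 stroke→J2  (J2: bond 0 brought flow, rest push out)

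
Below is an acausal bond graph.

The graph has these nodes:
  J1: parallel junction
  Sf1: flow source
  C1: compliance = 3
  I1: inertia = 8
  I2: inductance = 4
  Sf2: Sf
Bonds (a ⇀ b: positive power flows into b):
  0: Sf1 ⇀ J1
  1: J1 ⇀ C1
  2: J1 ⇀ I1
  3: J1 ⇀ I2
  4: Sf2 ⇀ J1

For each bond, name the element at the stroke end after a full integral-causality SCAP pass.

β0 →Sf1  (Sf1: flow source, stroke at near end)
β4 →Sf2  (Sf2 (Sf) sets flow on bond)
β1 →J1  (C1 outputs effort q/C1)
β2 →I1  (J1: bond 1 brought effort, rest push out)
β3 →I2  (J1 effort already set via bond 1)

β0 →Sf1
β1 →J1
β2 →I1
β3 →I2
β4 →Sf2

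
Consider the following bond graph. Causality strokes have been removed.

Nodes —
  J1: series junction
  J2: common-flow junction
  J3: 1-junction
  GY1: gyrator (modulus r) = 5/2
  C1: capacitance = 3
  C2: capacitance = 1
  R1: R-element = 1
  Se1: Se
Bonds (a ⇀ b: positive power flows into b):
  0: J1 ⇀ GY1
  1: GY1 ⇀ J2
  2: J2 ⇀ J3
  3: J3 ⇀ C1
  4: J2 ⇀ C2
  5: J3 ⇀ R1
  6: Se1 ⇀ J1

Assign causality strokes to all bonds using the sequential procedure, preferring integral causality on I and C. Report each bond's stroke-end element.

β6 |J1  (Se1 (Se) sets effort on bond)
β0 |GY1  (J1: last free bond brings flow in)
β1 |GY1  (GY1: gyrator matches bond 0)
β2 |J2  (common-f at J2 fixed by 1)
β4 |J2  (common-f at J2 fixed by 1)
β3 |J3  (J3: bond 2 brought flow, rest push out)
β5 |J3  (common-f at J3 fixed by 2)

#0 stroke→GY1
#1 stroke→GY1
#2 stroke→J2
#3 stroke→J3
#4 stroke→J2
#5 stroke→J3
#6 stroke→J1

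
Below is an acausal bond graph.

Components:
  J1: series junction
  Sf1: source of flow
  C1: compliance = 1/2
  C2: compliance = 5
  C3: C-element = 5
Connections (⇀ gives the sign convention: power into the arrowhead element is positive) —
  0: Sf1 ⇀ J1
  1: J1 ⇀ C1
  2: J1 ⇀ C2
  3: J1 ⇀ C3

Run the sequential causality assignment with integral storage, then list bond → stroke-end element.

bond 0 →Sf1
bond 1 →J1
bond 2 →J1
bond 3 →J1

β0 |Sf1  (source Sf1 imposes f)
β1 |J1  (1-jn J1 has f-setter on 0)
β2 |J1  (J1: bond 0 brought flow, rest push out)
β3 |J1  (J1 flow already set via bond 0)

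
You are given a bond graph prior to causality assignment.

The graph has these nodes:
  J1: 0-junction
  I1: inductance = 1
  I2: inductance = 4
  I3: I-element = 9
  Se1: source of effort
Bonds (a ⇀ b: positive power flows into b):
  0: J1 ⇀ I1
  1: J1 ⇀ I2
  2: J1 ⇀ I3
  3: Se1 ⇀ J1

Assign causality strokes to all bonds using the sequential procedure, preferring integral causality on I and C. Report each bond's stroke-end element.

bond 3 stroke at J1  (Se1 fixes effort; stroke away)
bond 0 stroke at I1  (J1: bond 3 brought effort, rest push out)
bond 1 stroke at I2  (J1: bond 3 brought effort, rest push out)
bond 2 stroke at I3  (J1: bond 3 brought effort, rest push out)

#0 stroke at I1
#1 stroke at I2
#2 stroke at I3
#3 stroke at J1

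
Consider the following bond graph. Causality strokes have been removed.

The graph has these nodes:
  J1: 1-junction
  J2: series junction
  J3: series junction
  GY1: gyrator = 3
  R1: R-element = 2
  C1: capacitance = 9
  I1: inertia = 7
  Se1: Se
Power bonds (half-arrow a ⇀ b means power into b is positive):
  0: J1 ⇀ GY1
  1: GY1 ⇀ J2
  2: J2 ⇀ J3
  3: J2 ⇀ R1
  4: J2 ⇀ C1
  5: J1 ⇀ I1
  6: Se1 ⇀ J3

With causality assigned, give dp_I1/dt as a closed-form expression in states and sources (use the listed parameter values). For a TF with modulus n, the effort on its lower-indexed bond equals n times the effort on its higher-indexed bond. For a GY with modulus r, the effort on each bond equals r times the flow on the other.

b6 |J3  (Se1 fixes effort; stroke away)
b2 |J2  (only one flow-in slot at J3)
b4 |J2  (C1 outputs effort q/C1)
b5 |I1  (I1 outputs flow p/I1)
b0 |J1  (common-f at J1 fixed by 5)
b1 |J2  (through GY1, causality inverts; strokes same side of GY1)
b3 |R1  (closing 1-jn rule on J2)

dp_I1/dt = -3*E_Se1/2 - 9*p_I1/14 + q_C1/6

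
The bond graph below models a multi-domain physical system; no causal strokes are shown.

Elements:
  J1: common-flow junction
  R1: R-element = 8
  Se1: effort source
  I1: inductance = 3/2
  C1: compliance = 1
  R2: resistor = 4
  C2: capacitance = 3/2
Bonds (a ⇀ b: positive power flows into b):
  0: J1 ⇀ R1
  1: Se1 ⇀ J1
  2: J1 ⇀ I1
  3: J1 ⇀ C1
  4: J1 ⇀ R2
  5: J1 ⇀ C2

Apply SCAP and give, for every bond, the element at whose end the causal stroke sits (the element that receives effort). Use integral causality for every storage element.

b0 stroke at J1
b1 stroke at J1
b2 stroke at I1
b3 stroke at J1
b4 stroke at J1
b5 stroke at J1

#1 →J1  (Se1 (Se) sets effort on bond)
#2 →I1  (I1 integral (f out))
#0 →J1  (common-f at J1 fixed by 2)
#3 →J1  (J1 flow already set via bond 2)
#4 →J1  (common-f at J1 fixed by 2)
#5 →J1  (common-f at J1 fixed by 2)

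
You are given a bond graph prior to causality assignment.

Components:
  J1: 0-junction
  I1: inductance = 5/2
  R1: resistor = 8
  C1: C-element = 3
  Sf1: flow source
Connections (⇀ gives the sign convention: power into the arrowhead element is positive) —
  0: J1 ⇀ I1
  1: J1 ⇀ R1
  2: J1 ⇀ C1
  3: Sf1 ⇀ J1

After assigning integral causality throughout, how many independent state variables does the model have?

2  (C1, I1 all integral)

#3 stroke at Sf1  (Sf1 (Sf) sets flow on bond)
#0 stroke at I1  (prefer integral on I1)
#2 stroke at J1  (C1 outputs effort q/C1)
#1 stroke at R1  (J1: bond 2 brought effort, rest push out)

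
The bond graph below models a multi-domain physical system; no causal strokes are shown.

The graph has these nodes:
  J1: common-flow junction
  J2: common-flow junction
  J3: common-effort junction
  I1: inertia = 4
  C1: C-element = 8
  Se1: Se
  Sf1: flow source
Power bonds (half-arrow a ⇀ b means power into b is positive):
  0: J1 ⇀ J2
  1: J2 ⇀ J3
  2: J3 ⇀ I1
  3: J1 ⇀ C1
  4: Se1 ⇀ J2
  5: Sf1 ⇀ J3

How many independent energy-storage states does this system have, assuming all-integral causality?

2  (C1, I1 all integral)

bond 4 stroke at J2  (Se1: effort source, stroke at far end)
bond 5 stroke at Sf1  (Sf1 fixes flow; stroke at Sf1)
bond 2 stroke at I1  (I1: I, integral causality)
bond 1 stroke at J3  (only one effort-in slot at J3)
bond 0 stroke at J2  (J2 flow already set via bond 1)
bond 3 stroke at J1  (J1: bond 0 brought flow, rest push out)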